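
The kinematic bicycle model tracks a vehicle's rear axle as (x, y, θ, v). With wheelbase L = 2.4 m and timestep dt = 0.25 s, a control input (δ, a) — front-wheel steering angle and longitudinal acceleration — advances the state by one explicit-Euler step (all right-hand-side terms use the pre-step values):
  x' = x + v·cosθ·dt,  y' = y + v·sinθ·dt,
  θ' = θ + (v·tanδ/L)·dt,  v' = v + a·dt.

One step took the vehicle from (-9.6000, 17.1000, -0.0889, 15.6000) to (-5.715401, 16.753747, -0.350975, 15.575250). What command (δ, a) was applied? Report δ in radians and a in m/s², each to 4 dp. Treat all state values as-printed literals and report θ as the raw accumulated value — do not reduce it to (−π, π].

a = (v'−v)/dt = (-0.024750)/0.25 = -0.0990
Δθ = θ'−θ = -0.262075;  (v·dt/L) = 15.6000·0.25/2.4 = 1.625000
tan δ = Δθ·L/(v·dt) = -0.161277  →  δ = -0.1599

δ = -0.1599, a = -0.0990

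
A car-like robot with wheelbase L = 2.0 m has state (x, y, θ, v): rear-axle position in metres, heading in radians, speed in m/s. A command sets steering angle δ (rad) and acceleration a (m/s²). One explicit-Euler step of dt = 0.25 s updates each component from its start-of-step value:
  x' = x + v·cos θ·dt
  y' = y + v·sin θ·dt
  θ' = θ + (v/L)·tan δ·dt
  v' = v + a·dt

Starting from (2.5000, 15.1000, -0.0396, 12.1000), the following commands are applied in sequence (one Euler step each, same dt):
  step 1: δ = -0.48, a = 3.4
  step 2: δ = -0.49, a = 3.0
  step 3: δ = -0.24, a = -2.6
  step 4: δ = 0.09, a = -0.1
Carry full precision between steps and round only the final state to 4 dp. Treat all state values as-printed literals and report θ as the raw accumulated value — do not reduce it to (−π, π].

after step 1 (δ=-0.48, a=3.4): (5.522628, 14.980241, -0.827024, 12.950000)
after step 2 (δ=-0.49, a=3.0): (7.714639, 12.597702, -1.690446, 13.700000)
after step 3 (δ=-0.24, a=-2.6): (7.305816, 9.197189, -2.109523, 13.050000)
after step 4 (δ=0.09, a=-0.1): (5.632011, 6.396781, -1.962313, 13.025000)

(5.6320, 6.3968, -1.9623, 13.0250)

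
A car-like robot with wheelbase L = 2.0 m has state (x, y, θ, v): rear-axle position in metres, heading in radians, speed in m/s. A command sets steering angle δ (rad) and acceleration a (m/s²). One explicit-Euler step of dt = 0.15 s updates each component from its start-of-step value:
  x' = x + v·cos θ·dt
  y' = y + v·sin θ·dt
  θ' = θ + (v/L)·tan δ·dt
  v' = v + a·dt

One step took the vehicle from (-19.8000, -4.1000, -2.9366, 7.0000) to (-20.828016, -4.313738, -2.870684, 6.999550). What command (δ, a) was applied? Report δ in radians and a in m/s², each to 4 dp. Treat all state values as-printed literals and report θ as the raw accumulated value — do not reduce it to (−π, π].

δ = 0.1249, a = -0.0030

a = (v'−v)/dt = (-0.000450)/0.15 = -0.0030
Δθ = θ'−θ = 0.065916;  (v·dt/L) = 7.0000·0.15/2.0 = 0.525000
tan δ = Δθ·L/(v·dt) = 0.125554  →  δ = 0.1249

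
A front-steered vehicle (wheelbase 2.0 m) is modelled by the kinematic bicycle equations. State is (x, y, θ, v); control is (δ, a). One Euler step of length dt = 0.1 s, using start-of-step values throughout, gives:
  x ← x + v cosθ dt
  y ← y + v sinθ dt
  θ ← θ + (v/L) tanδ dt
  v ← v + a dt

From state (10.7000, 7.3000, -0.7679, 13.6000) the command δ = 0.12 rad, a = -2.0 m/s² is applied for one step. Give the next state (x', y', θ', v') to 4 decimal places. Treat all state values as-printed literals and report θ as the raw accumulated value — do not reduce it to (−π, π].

x' = 10.7000 + 13.6000·cos(-0.7679)·0.1 = 11.6783
y' = 7.3000 + 13.6000·sin(-0.7679)·0.1 = 6.3553
θ' = -0.7679 + (13.6000/2.0)·tan(0.12)·0.1 = -0.6859
v' = 13.6000 − 2.0000·0.1 = 13.4000

(11.6783, 6.3553, -0.6859, 13.4000)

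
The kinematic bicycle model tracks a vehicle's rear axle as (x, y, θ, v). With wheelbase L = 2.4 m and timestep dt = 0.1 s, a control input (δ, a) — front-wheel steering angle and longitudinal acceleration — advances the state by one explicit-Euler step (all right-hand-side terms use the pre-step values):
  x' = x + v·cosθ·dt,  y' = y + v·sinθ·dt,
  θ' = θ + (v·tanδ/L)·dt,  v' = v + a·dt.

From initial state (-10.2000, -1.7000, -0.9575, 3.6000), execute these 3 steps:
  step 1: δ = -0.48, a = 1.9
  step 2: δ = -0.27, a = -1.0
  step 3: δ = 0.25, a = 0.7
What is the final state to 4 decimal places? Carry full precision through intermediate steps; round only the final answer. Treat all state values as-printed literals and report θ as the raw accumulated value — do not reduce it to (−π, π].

after step 1 (δ=-0.48, a=1.9): (-9.992796, -1.994392, -1.035592, 3.790000)
after step 2 (δ=-0.27, a=-1.0): (-9.799500, -2.320394, -1.079296, 3.690000)
after step 3 (δ=0.25, a=0.7): (-9.625351, -2.645714, -1.040038, 3.760000)

(-9.6254, -2.6457, -1.0400, 3.7600)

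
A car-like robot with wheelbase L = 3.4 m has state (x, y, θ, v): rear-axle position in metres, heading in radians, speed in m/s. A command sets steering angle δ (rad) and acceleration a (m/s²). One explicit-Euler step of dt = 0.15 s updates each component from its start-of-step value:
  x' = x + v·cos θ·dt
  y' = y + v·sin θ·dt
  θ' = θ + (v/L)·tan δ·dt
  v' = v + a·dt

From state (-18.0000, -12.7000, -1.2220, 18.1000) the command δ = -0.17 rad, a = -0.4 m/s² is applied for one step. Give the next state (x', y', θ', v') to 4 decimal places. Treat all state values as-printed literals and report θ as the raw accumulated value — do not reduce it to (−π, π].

(-17.0721, -15.2515, -1.3591, 18.0400)

x' = -18.0000 + 18.1000·cos(-1.2220)·0.15 = -17.0721
y' = -12.7000 + 18.1000·sin(-1.2220)·0.15 = -15.2515
θ' = -1.2220 + (18.1000/3.4)·tan(-0.17)·0.15 = -1.3591
v' = 18.1000 − 0.4000·0.15 = 18.0400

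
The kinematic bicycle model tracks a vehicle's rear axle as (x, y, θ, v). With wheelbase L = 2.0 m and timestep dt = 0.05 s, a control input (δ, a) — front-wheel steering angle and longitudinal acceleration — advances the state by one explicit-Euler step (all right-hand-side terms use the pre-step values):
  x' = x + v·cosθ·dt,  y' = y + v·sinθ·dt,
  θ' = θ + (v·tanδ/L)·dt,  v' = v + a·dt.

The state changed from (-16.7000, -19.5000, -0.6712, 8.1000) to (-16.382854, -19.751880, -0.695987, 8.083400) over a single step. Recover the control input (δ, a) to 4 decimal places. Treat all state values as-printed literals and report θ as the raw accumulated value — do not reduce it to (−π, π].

a = (v'−v)/dt = (-0.016600)/0.05 = -0.3320
Δθ = θ'−θ = -0.024787;  (v·dt/L) = 8.1000·0.05/2.0 = 0.202500
tan δ = Δθ·L/(v·dt) = -0.122405  →  δ = -0.1218

δ = -0.1218, a = -0.3320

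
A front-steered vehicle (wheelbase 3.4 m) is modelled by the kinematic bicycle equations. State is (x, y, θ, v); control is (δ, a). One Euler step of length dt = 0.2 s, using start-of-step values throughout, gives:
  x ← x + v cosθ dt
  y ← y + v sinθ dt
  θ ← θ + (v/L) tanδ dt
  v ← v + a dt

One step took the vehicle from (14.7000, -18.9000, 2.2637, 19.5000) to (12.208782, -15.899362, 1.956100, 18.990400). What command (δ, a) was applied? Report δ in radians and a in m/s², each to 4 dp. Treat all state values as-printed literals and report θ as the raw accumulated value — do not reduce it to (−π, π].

δ = -0.2620, a = -2.5480

a = (v'−v)/dt = (-0.509600)/0.2 = -2.5480
Δθ = θ'−θ = -0.307600;  (v·dt/L) = 19.5000·0.2/3.4 = 1.147059
tan δ = Δθ·L/(v·dt) = -0.268164  →  δ = -0.2620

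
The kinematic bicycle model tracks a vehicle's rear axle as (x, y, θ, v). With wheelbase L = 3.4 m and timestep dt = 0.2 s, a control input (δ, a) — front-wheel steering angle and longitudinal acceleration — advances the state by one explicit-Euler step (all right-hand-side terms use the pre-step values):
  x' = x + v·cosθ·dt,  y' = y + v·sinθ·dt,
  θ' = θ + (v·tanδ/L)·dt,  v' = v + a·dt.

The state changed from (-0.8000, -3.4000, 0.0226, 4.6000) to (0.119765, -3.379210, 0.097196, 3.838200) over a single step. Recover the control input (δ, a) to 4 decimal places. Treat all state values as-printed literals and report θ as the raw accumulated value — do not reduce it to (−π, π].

δ = 0.2690, a = -3.8090

a = (v'−v)/dt = (-0.761800)/0.2 = -3.8090
Δθ = θ'−θ = 0.074596;  (v·dt/L) = 4.6000·0.2/3.4 = 0.270588
tan δ = Δθ·L/(v·dt) = 0.275681  →  δ = 0.2690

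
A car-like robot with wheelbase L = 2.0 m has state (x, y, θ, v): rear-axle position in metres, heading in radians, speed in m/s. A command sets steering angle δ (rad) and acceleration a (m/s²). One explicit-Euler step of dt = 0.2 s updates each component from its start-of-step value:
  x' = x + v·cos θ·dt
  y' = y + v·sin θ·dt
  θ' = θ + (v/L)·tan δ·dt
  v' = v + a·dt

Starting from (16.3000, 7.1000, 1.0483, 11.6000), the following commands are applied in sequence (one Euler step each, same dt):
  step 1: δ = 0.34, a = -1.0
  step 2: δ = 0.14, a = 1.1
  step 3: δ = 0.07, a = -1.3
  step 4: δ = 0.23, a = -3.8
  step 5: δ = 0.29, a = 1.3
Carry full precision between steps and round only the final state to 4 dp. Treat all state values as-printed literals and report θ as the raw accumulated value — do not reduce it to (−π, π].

after step 1 (δ=0.34, a=-1.0): (17.457784, 9.110457, 1.458635, 11.400000)
after step 2 (δ=0.14, a=1.1): (17.712977, 11.376130, 1.619286, 11.620000)
after step 3 (δ=0.07, a=-1.3): (17.600332, 13.697399, 1.700759, 11.360000)
after step 4 (δ=0.23, a=-3.8): (17.305887, 15.950238, 1.966746, 10.600000)
after step 5 (δ=0.29, a=1.3): (16.488236, 17.906216, 2.283063, 10.860000)

(16.4882, 17.9062, 2.2831, 10.8600)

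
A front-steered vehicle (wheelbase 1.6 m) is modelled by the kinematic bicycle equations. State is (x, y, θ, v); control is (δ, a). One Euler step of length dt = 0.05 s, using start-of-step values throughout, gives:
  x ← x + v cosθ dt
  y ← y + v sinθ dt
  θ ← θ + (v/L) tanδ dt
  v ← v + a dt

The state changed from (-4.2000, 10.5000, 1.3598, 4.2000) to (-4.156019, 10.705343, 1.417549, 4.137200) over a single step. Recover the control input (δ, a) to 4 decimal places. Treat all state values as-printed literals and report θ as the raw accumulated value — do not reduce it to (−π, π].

δ = 0.4145, a = -1.2560

a = (v'−v)/dt = (-0.062800)/0.05 = -1.2560
Δθ = θ'−θ = 0.057749;  (v·dt/L) = 4.2000·0.05/1.6 = 0.131250
tan δ = Δθ·L/(v·dt) = 0.439992  →  δ = 0.4145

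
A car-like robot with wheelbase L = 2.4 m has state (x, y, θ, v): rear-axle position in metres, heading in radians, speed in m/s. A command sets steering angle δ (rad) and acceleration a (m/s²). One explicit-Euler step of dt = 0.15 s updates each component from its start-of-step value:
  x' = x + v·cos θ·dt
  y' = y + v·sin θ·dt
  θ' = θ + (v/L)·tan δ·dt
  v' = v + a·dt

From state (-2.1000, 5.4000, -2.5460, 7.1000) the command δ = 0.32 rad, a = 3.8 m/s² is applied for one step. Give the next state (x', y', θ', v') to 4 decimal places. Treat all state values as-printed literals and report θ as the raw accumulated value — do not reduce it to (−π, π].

(-2.9816, 4.8025, -2.3989, 7.6700)

x' = -2.1000 + 7.1000·cos(-2.5460)·0.15 = -2.9816
y' = 5.4000 + 7.1000·sin(-2.5460)·0.15 = 4.8025
θ' = -2.5460 + (7.1000/2.4)·tan(0.32)·0.15 = -2.3989
v' = 7.1000 + 3.8000·0.15 = 7.6700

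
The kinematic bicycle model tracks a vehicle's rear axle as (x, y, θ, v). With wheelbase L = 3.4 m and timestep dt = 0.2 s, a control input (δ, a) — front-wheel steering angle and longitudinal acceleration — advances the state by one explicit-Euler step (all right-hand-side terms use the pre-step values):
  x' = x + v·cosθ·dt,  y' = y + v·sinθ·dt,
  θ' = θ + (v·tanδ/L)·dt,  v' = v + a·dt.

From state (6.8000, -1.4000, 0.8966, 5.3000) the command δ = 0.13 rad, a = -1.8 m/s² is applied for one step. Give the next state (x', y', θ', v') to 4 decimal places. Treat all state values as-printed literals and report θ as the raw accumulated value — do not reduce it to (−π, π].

(7.4617, -0.5719, 0.9374, 4.9400)

x' = 6.8000 + 5.3000·cos(0.8966)·0.2 = 7.4617
y' = -1.4000 + 5.3000·sin(0.8966)·0.2 = -0.5719
θ' = 0.8966 + (5.3000/3.4)·tan(0.13)·0.2 = 0.9374
v' = 5.3000 − 1.8000·0.2 = 4.9400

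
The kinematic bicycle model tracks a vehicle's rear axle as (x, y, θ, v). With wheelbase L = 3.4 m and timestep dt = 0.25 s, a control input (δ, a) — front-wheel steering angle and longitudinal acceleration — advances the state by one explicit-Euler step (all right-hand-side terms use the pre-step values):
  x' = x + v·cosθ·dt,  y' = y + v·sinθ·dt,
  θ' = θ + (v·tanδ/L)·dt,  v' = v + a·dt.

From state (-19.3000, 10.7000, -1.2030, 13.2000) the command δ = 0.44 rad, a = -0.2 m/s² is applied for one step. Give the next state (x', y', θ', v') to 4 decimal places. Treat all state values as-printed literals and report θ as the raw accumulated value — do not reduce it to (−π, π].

(-18.1135, 7.6207, -0.7461, 13.1500)

x' = -19.3000 + 13.2000·cos(-1.2030)·0.25 = -18.1135
y' = 10.7000 + 13.2000·sin(-1.2030)·0.25 = 7.6207
θ' = -1.2030 + (13.2000/3.4)·tan(0.44)·0.25 = -0.7461
v' = 13.2000 − 0.2000·0.25 = 13.1500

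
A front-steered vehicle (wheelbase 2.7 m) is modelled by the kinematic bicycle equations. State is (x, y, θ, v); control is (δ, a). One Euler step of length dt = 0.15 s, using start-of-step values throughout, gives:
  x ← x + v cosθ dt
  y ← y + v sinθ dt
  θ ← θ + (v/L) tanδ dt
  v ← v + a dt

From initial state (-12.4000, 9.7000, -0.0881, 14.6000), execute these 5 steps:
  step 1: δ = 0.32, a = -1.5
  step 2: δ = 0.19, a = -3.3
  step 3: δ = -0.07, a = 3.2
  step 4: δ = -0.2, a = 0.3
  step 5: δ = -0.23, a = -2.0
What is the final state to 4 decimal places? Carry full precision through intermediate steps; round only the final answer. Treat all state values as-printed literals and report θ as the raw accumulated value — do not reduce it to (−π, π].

after step 1 (δ=0.32, a=-1.5): (-10.218493, 9.507310, 0.180694, 14.375000)
after step 2 (δ=0.19, a=-3.3): (-8.097349, 9.894814, 0.334282, 13.880000)
after step 3 (δ=-0.07, a=3.2): (-6.130596, 10.577901, 0.280216, 14.360000)
after step 4 (δ=-0.2, a=0.3): (-4.060611, 11.173618, 0.118499, 14.405000)
after step 5 (δ=-0.23, a=-2.0): (-1.915014, 11.429066, -0.068881, 14.105000)

(-1.9150, 11.4291, -0.0689, 14.1050)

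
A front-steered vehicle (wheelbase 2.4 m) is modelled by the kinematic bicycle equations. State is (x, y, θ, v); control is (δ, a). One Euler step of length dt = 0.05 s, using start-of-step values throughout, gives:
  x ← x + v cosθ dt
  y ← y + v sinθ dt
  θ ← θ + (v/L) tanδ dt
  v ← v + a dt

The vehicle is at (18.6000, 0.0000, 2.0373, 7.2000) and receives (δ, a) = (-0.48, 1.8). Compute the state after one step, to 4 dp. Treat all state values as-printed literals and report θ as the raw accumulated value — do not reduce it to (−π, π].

(18.4381, 0.3215, 1.9592, 7.2900)

x' = 18.6000 + 7.2000·cos(2.0373)·0.05 = 18.4381
y' = 0.0000 + 7.2000·sin(2.0373)·0.05 = 0.3215
θ' = 2.0373 + (7.2000/2.4)·tan(-0.48)·0.05 = 1.9592
v' = 7.2000 + 1.8000·0.05 = 7.2900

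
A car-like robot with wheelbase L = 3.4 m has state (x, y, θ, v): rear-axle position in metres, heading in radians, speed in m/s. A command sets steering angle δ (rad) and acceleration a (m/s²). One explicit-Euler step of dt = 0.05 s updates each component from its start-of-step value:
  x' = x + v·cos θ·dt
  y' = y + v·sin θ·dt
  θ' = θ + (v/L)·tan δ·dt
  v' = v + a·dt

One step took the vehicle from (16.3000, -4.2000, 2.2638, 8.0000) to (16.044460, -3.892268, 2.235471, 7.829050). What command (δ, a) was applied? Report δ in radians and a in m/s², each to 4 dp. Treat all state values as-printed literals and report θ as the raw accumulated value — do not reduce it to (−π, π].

δ = -0.2363, a = -3.4190

a = (v'−v)/dt = (-0.170950)/0.05 = -3.4190
Δθ = θ'−θ = -0.028329;  (v·dt/L) = 8.0000·0.05/3.4 = 0.117647
tan δ = Δθ·L/(v·dt) = -0.240796  →  δ = -0.2363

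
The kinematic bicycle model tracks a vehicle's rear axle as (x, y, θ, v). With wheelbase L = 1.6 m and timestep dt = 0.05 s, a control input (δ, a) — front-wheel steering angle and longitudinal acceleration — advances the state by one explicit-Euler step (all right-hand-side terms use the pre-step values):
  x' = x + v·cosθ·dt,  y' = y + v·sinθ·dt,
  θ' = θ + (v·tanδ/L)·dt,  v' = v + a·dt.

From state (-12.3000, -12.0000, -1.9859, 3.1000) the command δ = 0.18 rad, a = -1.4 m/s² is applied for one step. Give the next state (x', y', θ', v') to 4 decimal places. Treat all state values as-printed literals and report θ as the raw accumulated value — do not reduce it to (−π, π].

x' = -12.3000 + 3.1000·cos(-1.9859)·0.05 = -12.3625
y' = -12.0000 + 3.1000·sin(-1.9859)·0.05 = -12.1418
θ' = -1.9859 + (3.1000/1.6)·tan(0.18)·0.05 = -1.9683
v' = 3.1000 − 1.4000·0.05 = 3.0300

(-12.3625, -12.1418, -1.9683, 3.0300)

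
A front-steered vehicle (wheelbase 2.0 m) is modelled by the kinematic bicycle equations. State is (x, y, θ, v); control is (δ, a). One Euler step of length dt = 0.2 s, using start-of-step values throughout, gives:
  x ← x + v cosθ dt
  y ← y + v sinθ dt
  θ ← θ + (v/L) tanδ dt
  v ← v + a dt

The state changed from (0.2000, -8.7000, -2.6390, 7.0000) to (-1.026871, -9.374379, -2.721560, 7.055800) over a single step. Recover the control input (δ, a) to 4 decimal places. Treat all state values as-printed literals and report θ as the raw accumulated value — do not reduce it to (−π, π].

a = (v'−v)/dt = (0.055800)/0.2 = 0.2790
Δθ = θ'−θ = -0.082560;  (v·dt/L) = 7.0000·0.2/2.0 = 0.700000
tan δ = Δθ·L/(v·dt) = -0.117943  →  δ = -0.1174

δ = -0.1174, a = 0.2790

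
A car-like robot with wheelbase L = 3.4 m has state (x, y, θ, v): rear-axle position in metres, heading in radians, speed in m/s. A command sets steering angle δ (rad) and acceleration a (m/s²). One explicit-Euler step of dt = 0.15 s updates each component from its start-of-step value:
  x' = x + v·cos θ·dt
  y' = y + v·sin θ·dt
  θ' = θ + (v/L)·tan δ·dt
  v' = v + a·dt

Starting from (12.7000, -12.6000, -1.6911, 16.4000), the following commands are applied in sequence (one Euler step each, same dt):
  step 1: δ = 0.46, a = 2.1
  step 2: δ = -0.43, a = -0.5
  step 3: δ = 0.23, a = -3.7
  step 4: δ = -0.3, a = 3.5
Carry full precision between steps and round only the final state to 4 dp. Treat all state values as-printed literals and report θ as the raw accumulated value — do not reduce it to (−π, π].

after step 1 (δ=0.46, a=2.1): (12.404766, -15.042220, -1.332628, 16.715000)
after step 2 (δ=-0.43, a=-0.5): (12.996284, -17.478695, -1.670828, 16.640000)
after step 3 (δ=0.23, a=-3.7): (12.747022, -19.962217, -1.498939, 16.085000)
after step 4 (δ=-0.3, a=3.5): (12.920247, -22.368741, -1.718454, 16.610000)

(12.9202, -22.3687, -1.7185, 16.6100)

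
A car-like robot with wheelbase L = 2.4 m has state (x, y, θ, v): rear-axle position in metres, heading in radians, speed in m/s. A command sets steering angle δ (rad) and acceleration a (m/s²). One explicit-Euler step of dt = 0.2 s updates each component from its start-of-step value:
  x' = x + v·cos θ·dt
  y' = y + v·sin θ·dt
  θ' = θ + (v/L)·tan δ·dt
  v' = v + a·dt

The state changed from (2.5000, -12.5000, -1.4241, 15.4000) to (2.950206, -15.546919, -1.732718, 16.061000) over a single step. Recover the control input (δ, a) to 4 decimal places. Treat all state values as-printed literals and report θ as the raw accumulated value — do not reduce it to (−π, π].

δ = -0.2360, a = 3.3050

a = (v'−v)/dt = (0.661000)/0.2 = 3.3050
Δθ = θ'−θ = -0.308618;  (v·dt/L) = 15.4000·0.2/2.4 = 1.283333
tan δ = Δθ·L/(v·dt) = -0.240482  →  δ = -0.2360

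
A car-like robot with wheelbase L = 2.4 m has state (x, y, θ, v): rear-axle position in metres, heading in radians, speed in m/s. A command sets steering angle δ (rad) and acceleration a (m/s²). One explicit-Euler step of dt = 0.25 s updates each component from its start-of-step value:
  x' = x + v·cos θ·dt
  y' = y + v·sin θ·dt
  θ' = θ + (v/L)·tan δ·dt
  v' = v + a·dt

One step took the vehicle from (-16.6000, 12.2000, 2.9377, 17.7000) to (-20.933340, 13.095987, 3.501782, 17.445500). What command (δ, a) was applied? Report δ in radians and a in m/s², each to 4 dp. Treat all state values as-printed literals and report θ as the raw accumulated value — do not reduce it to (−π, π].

δ = 0.2969, a = -1.0180

a = (v'−v)/dt = (-0.254500)/0.25 = -1.0180
Δθ = θ'−θ = 0.564082;  (v·dt/L) = 17.7000·0.25/2.4 = 1.843750
tan δ = Δθ·L/(v·dt) = 0.305943  →  δ = 0.2969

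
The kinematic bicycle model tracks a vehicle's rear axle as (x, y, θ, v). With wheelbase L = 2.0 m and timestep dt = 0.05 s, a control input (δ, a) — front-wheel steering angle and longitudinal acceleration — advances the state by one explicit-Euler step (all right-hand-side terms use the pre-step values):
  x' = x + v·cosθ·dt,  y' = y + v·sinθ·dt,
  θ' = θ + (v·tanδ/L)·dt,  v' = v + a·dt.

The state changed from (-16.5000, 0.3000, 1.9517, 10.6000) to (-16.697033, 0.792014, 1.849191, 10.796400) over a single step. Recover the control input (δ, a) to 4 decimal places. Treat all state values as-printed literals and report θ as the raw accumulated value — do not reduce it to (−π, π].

δ = -0.3691, a = 3.9280

a = (v'−v)/dt = (0.196400)/0.05 = 3.9280
Δθ = θ'−θ = -0.102509;  (v·dt/L) = 10.6000·0.05/2.0 = 0.265000
tan δ = Δθ·L/(v·dt) = -0.386826  →  δ = -0.3691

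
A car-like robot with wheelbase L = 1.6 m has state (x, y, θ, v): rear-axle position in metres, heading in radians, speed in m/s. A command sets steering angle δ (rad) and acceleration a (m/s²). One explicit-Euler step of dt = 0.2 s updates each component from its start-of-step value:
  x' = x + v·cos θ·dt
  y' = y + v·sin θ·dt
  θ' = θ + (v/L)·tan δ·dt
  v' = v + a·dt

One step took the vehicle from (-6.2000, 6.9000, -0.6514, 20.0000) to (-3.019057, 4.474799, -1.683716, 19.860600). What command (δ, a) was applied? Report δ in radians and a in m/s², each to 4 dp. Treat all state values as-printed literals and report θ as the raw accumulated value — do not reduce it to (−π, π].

δ = -0.3916, a = -0.6970

a = (v'−v)/dt = (-0.139400)/0.2 = -0.6970
Δθ = θ'−θ = -1.032316;  (v·dt/L) = 20.0000·0.2/1.6 = 2.500000
tan δ = Δθ·L/(v·dt) = -0.412926  →  δ = -0.3916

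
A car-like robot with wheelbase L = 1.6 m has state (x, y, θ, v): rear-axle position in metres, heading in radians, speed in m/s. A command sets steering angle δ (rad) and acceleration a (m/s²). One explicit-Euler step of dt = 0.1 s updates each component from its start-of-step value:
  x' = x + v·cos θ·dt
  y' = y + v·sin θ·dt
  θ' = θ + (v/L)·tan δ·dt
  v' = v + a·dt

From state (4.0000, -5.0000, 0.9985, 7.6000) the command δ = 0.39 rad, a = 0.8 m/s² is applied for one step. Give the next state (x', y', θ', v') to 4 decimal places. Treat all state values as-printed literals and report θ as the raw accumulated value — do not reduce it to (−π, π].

x' = 4.0000 + 7.6000·cos(0.9985)·0.1 = 4.4116
y' = -5.0000 + 7.6000·sin(0.9985)·0.1 = -4.3611
θ' = 0.9985 + (7.6000/1.6)·tan(0.39)·0.1 = 1.1938
v' = 7.6000 + 0.8000·0.1 = 7.6800

(4.4116, -4.3611, 1.1938, 7.6800)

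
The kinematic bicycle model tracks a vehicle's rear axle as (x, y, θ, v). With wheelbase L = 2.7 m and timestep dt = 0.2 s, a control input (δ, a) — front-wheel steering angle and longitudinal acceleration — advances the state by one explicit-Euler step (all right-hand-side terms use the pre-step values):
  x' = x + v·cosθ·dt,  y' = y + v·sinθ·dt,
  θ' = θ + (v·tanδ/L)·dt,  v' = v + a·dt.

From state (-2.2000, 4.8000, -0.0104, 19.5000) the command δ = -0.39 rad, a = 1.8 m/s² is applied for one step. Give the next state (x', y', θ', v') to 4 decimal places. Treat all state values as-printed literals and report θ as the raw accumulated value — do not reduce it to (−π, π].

x' = -2.2000 + 19.5000·cos(-0.0104)·0.2 = 1.6998
y' = 4.8000 + 19.5000·sin(-0.0104)·0.2 = 4.7594
θ' = -0.0104 + (19.5000/2.7)·tan(-0.39)·0.2 = -0.6041
v' = 19.5000 + 1.8000·0.2 = 19.8600

(1.6998, 4.7594, -0.6041, 19.8600)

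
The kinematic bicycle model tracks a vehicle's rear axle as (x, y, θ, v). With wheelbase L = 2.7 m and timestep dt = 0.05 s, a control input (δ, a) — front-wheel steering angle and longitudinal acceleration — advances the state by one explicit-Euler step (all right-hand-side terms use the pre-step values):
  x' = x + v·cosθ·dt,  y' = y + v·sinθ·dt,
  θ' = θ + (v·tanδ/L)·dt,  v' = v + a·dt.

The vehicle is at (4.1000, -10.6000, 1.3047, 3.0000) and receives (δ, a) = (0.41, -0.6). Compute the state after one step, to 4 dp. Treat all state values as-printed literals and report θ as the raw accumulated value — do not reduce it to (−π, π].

(4.1394, -10.4553, 1.3288, 2.9700)

x' = 4.1000 + 3.0000·cos(1.3047)·0.05 = 4.1394
y' = -10.6000 + 3.0000·sin(1.3047)·0.05 = -10.4553
θ' = 1.3047 + (3.0000/2.7)·tan(0.41)·0.05 = 1.3288
v' = 3.0000 − 0.6000·0.05 = 2.9700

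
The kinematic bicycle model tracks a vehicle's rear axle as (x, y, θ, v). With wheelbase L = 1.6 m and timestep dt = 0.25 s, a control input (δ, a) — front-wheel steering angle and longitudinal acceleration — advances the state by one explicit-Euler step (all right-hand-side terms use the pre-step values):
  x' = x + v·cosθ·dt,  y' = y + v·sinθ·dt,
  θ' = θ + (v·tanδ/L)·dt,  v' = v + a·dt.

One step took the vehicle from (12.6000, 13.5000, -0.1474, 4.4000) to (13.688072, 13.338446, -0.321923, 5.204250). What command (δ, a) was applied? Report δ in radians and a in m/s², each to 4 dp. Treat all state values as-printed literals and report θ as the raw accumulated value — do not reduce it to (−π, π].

a = (v'−v)/dt = (0.804250)/0.25 = 3.2170
Δθ = θ'−θ = -0.174523;  (v·dt/L) = 4.4000·0.25/1.6 = 0.687500
tan δ = Δθ·L/(v·dt) = -0.253852  →  δ = -0.2486

δ = -0.2486, a = 3.2170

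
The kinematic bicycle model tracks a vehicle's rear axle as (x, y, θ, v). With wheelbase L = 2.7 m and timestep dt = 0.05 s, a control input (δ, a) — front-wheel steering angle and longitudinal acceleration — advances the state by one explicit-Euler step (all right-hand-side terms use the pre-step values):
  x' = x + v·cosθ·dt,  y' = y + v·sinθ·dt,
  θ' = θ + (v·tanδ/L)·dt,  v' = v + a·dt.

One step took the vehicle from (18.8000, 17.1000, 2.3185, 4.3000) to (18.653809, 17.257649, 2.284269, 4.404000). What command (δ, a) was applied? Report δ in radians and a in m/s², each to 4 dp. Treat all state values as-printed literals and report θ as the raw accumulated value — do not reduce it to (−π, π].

a = (v'−v)/dt = (0.104000)/0.05 = 2.0800
Δθ = θ'−θ = -0.034231;  (v·dt/L) = 4.3000·0.05/2.7 = 0.079630
tan δ = Δθ·L/(v·dt) = -0.429878  →  δ = -0.4060

δ = -0.4060, a = 2.0800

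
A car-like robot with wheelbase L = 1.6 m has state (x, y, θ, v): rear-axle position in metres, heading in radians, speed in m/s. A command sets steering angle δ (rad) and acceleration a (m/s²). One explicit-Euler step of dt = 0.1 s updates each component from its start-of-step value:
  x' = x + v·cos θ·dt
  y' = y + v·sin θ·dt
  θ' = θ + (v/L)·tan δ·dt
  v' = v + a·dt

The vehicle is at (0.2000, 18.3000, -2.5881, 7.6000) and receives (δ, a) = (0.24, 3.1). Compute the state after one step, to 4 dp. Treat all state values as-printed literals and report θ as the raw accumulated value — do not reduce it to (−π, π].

x' = 0.2000 + 7.6000·cos(-2.5881)·0.1 = -0.4465
y' = 18.3000 + 7.6000·sin(-2.5881)·0.1 = 17.9005
θ' = -2.5881 + (7.6000/1.6)·tan(0.24)·0.1 = -2.4719
v' = 7.6000 + 3.1000·0.1 = 7.9100

(-0.4465, 17.9005, -2.4719, 7.9100)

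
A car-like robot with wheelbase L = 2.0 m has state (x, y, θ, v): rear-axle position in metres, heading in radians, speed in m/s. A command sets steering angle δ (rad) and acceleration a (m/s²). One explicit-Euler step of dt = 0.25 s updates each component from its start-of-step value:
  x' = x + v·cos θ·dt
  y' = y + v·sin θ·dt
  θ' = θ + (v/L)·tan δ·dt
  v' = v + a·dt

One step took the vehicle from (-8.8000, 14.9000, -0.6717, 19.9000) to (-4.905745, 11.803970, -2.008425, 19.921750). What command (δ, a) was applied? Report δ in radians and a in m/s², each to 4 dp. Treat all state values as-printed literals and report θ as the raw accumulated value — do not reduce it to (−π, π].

δ = -0.4931, a = 0.0870

a = (v'−v)/dt = (0.021750)/0.25 = 0.0870
Δθ = θ'−θ = -1.336725;  (v·dt/L) = 19.9000·0.25/2.0 = 2.487500
tan δ = Δθ·L/(v·dt) = -0.537377  →  δ = -0.4931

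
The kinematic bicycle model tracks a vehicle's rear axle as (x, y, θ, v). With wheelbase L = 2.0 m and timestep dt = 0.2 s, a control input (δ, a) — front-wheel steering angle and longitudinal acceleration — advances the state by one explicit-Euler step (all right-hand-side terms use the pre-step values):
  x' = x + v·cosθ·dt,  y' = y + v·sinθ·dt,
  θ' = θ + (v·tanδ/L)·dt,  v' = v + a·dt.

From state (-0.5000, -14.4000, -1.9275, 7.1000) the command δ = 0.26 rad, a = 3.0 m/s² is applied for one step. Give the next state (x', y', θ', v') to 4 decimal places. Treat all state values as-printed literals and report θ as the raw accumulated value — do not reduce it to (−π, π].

x' = -0.5000 + 7.1000·cos(-1.9275)·0.2 = -0.9958
y' = -14.4000 + 7.1000·sin(-1.9275)·0.2 = -15.7306
θ' = -1.9275 + (7.1000/2.0)·tan(0.26)·0.2 = -1.7386
v' = 7.1000 + 3.0000·0.2 = 7.7000

(-0.9958, -15.7306, -1.7386, 7.7000)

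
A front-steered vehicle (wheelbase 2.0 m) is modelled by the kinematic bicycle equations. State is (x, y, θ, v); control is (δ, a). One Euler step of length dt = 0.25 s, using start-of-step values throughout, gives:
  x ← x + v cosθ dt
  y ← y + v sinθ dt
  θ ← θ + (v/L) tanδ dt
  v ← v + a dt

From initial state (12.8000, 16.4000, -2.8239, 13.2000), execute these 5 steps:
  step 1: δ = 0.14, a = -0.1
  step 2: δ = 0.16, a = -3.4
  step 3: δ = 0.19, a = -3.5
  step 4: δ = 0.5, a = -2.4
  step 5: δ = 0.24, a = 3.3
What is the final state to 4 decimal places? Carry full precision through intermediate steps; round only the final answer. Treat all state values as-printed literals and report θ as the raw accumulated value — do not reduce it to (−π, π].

(4.3413, 6.2638, -0.9155, 11.6750)

after step 1 (δ=0.14, a=-0.1): (9.665136, 15.369161, -2.591379, 13.175000)
after step 2 (δ=0.16, a=-3.4): (6.857502, 13.646959, -2.325607, 12.325000)
after step 3 (δ=0.19, a=-3.5): (4.746381, 11.402573, -2.029314, 11.450000)
after step 4 (δ=0.5, a=-2.4): (3.479382, 8.835742, -1.247419, 10.850000)
after step 5 (δ=0.24, a=3.3): (4.341335, 6.263838, -0.915522, 11.675000)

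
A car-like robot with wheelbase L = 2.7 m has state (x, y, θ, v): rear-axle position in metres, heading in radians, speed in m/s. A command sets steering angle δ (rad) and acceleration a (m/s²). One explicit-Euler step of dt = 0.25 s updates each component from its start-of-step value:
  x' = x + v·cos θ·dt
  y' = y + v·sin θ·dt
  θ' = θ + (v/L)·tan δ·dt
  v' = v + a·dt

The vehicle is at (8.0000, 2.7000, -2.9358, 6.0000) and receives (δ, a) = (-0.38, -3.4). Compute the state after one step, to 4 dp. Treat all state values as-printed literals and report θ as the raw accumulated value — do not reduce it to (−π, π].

(6.5317, 2.3935, -3.1577, 5.1500)

x' = 8.0000 + 6.0000·cos(-2.9358)·0.25 = 6.5317
y' = 2.7000 + 6.0000·sin(-2.9358)·0.25 = 2.3935
θ' = -2.9358 + (6.0000/2.7)·tan(-0.38)·0.25 = -3.1577
v' = 6.0000 − 3.4000·0.25 = 5.1500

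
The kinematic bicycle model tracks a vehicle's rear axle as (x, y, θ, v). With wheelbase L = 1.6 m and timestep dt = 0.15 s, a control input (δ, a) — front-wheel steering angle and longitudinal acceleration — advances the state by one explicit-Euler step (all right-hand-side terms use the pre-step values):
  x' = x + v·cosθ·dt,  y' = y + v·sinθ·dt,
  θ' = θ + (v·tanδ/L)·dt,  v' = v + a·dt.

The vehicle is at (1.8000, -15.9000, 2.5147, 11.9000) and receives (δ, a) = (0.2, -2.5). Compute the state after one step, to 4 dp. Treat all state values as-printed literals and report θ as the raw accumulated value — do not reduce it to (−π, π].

x' = 1.8000 + 11.9000·cos(2.5147)·0.15 = 0.3544
y' = -15.9000 + 11.9000·sin(2.5147)·0.15 = -14.8529
θ' = 2.5147 + (11.9000/1.6)·tan(0.2)·0.15 = 2.7408
v' = 11.9000 − 2.5000·0.15 = 11.5250

(0.3544, -14.8529, 2.7408, 11.5250)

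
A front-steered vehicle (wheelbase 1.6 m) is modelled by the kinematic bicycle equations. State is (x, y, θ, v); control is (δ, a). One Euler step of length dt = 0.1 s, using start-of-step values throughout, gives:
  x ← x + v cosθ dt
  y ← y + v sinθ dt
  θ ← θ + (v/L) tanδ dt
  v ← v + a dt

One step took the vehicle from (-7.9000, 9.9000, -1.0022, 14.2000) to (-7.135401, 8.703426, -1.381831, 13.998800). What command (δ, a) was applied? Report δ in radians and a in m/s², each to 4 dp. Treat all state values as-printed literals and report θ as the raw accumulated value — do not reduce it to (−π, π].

a = (v'−v)/dt = (-0.201200)/0.1 = -2.0120
Δθ = θ'−θ = -0.379631;  (v·dt/L) = 14.2000·0.1/1.6 = 0.887500
tan δ = Δθ·L/(v·dt) = -0.427753  →  δ = -0.4042

δ = -0.4042, a = -2.0120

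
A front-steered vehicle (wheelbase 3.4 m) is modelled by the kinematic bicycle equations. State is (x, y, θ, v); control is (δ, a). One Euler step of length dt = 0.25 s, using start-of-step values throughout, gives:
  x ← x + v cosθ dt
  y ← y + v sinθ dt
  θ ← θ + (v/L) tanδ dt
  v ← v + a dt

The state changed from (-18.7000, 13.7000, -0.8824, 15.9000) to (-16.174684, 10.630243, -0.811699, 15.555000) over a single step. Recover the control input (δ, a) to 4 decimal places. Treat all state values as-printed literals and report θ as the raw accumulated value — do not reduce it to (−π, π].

δ = 0.0604, a = -1.3800

a = (v'−v)/dt = (-0.345000)/0.25 = -1.3800
Δθ = θ'−θ = 0.070701;  (v·dt/L) = 15.9000·0.25/3.4 = 1.169118
tan δ = Δθ·L/(v·dt) = 0.060474  →  δ = 0.0604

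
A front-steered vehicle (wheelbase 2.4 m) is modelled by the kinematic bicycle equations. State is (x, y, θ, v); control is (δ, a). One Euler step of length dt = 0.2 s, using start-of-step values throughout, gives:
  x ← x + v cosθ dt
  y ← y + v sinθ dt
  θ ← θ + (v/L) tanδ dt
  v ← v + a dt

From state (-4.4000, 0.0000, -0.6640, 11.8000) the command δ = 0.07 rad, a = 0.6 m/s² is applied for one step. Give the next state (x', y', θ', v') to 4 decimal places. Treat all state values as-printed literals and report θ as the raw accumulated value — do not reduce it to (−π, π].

x' = -4.4000 + 11.8000·cos(-0.6640)·0.2 = -2.5414
y' = 0.0000 + 11.8000·sin(-0.6640)·0.2 = -1.4544
θ' = -0.6640 + (11.8000/2.4)·tan(0.07)·0.2 = -0.5951
v' = 11.8000 + 0.6000·0.2 = 11.9200

(-2.5414, -1.4544, -0.5951, 11.9200)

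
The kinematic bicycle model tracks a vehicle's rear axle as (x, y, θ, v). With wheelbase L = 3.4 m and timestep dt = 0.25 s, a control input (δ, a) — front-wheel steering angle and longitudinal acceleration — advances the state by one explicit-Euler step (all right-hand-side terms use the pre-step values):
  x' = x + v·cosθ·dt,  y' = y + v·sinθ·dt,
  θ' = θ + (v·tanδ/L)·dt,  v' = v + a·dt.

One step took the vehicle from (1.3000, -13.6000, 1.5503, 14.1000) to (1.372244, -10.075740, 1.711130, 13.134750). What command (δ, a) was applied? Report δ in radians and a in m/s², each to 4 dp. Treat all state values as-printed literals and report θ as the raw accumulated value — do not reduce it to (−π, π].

a = (v'−v)/dt = (-0.965250)/0.25 = -3.8610
Δθ = θ'−θ = 0.160830;  (v·dt/L) = 14.1000·0.25/3.4 = 1.036765
tan δ = Δθ·L/(v·dt) = 0.155127  →  δ = 0.1539

δ = 0.1539, a = -3.8610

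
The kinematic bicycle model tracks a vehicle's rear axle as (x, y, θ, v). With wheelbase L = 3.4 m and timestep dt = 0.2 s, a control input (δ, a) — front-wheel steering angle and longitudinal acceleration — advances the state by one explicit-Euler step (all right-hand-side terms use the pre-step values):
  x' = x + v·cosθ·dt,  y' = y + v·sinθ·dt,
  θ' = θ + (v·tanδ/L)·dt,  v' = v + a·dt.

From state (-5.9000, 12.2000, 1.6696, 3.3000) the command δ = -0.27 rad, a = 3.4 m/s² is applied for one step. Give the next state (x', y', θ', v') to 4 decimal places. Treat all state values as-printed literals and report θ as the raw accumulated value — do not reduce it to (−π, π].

x' = -5.9000 + 3.3000·cos(1.6696)·0.2 = -5.9651
y' = 12.2000 + 3.3000·sin(1.6696)·0.2 = 12.8568
θ' = 1.6696 + (3.3000/3.4)·tan(-0.27)·0.2 = 1.6159
v' = 3.3000 + 3.4000·0.2 = 3.9800

(-5.9651, 12.8568, 1.6159, 3.9800)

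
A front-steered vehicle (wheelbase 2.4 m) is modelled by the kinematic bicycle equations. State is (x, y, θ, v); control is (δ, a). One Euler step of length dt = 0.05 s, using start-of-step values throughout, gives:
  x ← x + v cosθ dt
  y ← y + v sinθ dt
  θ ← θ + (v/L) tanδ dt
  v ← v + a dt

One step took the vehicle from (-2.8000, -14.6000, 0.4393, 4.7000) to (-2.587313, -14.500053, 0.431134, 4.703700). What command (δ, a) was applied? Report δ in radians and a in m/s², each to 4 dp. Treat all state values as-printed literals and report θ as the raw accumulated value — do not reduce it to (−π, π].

a = (v'−v)/dt = (0.003700)/0.05 = 0.0740
Δθ = θ'−θ = -0.008166;  (v·dt/L) = 4.7000·0.05/2.4 = 0.097917
tan δ = Δθ·L/(v·dt) = -0.083397  →  δ = -0.0832

δ = -0.0832, a = 0.0740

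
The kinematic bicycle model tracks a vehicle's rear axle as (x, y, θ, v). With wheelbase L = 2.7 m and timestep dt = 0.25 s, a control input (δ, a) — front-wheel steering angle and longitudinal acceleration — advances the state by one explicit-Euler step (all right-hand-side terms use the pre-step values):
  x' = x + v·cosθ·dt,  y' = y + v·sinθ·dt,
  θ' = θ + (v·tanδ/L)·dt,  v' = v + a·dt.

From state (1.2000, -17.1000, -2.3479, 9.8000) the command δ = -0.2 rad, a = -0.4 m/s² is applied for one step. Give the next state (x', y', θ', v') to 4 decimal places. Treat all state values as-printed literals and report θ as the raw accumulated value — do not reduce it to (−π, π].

(-0.5180, -18.8467, -2.5318, 9.7000)

x' = 1.2000 + 9.8000·cos(-2.3479)·0.25 = -0.5180
y' = -17.1000 + 9.8000·sin(-2.3479)·0.25 = -18.8467
θ' = -2.3479 + (9.8000/2.7)·tan(-0.2)·0.25 = -2.5318
v' = 9.8000 − 0.4000·0.25 = 9.7000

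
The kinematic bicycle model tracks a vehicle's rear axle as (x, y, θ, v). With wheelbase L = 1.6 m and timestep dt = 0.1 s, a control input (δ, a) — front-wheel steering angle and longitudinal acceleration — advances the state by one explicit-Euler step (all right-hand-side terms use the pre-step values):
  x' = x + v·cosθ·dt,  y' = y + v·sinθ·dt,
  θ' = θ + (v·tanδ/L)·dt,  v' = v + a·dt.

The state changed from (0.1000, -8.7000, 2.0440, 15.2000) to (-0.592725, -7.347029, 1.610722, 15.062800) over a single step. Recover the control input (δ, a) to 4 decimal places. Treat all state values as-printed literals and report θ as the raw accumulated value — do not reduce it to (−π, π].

δ = -0.4279, a = -1.3720

a = (v'−v)/dt = (-0.137200)/0.1 = -1.3720
Δθ = θ'−θ = -0.433278;  (v·dt/L) = 15.2000·0.1/1.6 = 0.950000
tan δ = Δθ·L/(v·dt) = -0.456082  →  δ = -0.4279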